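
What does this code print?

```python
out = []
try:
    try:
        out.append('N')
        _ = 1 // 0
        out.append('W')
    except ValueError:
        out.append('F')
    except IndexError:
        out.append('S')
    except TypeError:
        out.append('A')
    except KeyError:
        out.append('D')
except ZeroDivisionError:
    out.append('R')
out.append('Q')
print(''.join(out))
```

Execution trace: 'N' (try body) → 'R' (outer except ZeroDivisionError) → 'Q' (after the try/except). Output: NRQ

Answer: NRQ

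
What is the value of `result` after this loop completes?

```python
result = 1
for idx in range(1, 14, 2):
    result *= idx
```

Product of 1, 3, 5, ... up to 13
`result` takes the values: 1 → 3 → 15 → 105 → 945 → 10395 → 135135

Answer: 135135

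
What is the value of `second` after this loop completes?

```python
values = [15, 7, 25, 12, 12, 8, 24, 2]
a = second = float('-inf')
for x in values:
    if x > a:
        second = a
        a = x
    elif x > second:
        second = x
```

Second largest (with repeats) in [15, 7, 25, 12, 12, 8, 24, 2]
`second` takes the values: -inf → 7 → 15 → 24

Answer: 24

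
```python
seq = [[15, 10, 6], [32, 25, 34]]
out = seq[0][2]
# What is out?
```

Trace:
`seq = [[15, 10, 6], [32, 25, 34]]` → seq = [[15, 10, 6], [32, 25, 34]]
`out = seq[0][2]` → out = 6
So out = 6

Answer: 6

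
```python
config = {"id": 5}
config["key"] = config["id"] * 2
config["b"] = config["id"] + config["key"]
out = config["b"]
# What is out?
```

Trace:
`config = {"id": 5}` → config = {'id': 5}
`config["key"] = config["id"] * 2` → config = {'id': 5, 'key': 10}
`config["b"] = config["id"] + config["key"]` → config = {'id': 5, 'key': 10, 'b': 15}
`out = config["b"]` → out = 15
So out = 15

Answer: 15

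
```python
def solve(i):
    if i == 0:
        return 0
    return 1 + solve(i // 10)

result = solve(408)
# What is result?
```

Count of digits of 408: 3

Answer: 3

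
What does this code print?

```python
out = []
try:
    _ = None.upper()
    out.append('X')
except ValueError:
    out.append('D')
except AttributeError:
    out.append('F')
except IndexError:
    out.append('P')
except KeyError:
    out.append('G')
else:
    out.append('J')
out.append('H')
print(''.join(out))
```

Execution trace: 'F' (except AttributeError) → 'H' (after the try/except). Output: FH

Answer: FH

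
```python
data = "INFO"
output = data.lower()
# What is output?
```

Trace:
`data = "INFO"` → data = 'INFO'
`output = data.lower()` → output = 'info'
So output = 'info'

Answer: 'info'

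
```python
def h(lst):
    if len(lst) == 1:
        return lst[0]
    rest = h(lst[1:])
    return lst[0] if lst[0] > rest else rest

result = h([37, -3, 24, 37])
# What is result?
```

Recursive max over [37, -3, 24, 37] = 37

Answer: 37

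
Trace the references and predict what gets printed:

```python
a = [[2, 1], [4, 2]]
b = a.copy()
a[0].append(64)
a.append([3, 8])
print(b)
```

Key concept: shallow copy with nested lists.
Step by step:
`a = [[2, 1], [4, 2]]` → a = [[2, 1], [4, 2]]
`b = a.copy()` → b = [[2, 1], [4, 2]]
`a[0].append(64)` → a = [[2, 1, 64], [4, 2]]; b = [[2, 1, 64], [4, 2]]
`a.append([3, 8])` → a = [[2, 1, 64], [4, 2], [3, 8]]
`print(b)` → prints [[2, 1, 64], [4, 2]]

Answer: [[2, 1, 64], [4, 2]]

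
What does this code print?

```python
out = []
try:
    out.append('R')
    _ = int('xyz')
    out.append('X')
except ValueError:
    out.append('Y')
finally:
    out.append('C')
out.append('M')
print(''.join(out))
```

Execution trace: 'R' (try body) → 'Y' (except ValueError) → 'C' (finally) → 'M' (after the try/except). Output: RYCM

Answer: RYCM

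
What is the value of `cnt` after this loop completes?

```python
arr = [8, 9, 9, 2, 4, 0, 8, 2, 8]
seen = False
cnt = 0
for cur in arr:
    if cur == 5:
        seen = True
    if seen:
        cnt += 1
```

Count elements after first 5 in [8, 9, 9, 2, 4, 0, 8, 2, 8]
`cnt` takes the values: 0

Answer: 0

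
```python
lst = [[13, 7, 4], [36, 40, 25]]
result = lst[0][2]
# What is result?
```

Trace:
`lst = [[13, 7, 4], [36, 40, 25]]` → lst = [[13, 7, 4], [36, 40, 25]]
`result = lst[0][2]` → result = 4
So result = 4

Answer: 4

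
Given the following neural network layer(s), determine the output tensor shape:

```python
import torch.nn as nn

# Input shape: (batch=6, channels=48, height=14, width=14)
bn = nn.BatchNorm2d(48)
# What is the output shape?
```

Input: (6, 48, 14, 14) -> Output: (6, 48, 14, 14)

Answer: (6, 48, 14, 14)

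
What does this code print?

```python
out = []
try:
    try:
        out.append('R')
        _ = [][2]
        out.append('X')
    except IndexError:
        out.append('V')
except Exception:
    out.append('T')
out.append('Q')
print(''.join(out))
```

Execution trace: 'R' (inner try body) → 'V' (inner except IndexError) → 'Q' (after the try/except). Output: RVQ

Answer: RVQ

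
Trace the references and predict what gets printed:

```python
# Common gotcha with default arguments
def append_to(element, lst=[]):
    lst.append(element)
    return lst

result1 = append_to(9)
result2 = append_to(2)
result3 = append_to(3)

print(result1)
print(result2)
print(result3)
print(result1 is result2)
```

Key concept: mutable default argument gotcha.
Step by step:
`result1 = append_to(9)` → result1 = [9]
`result2 = append_to(2)` → result1 = [9, 2] (same object as result2); result2 = [9, 2] (same object as result1)
`result3 = append_to(3)` → result1 = [9, 2, 3] (same object as result2, result3); result2 = [9, 2, 3] (same object as result1, result3); result3 = [9, 2, 3] (same object as result1, result2)
`print(result1)` → prints [9, 2, 3]
`print(result2)` → prints [9, 2, 3]
`print(result3)` → prints [9, 2, 3]
`print(result1 is result2)` → prints True

Answer:
[9, 2, 3]
[9, 2, 3]
[9, 2, 3]
True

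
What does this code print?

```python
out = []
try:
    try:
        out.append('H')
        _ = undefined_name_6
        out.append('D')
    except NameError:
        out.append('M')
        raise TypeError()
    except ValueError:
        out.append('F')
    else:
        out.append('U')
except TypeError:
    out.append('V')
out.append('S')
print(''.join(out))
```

Execution trace: 'H' (inner try body) → 'M' (inner except NameError) → 'V' (outer except TypeError) → 'S' (after the try/except). Output: HMVS

Answer: HMVS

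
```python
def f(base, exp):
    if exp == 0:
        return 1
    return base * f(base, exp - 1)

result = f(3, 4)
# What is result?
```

f(3, 4) = 3 * 3 * 3 * 3 = 81

Answer: 81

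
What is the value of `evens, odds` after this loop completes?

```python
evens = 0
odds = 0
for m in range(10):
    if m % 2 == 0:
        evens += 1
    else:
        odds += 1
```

Count evens and odds in range(10)
`evens, odds` takes the values: (0, 0) → (1, 0) → (1, 1) → (2, 1) → (2, 2) → (3, 2) → (3, 3) → (4, 3) → (4, 4) → (5, 4) → (5, 5)

Answer: 5, 5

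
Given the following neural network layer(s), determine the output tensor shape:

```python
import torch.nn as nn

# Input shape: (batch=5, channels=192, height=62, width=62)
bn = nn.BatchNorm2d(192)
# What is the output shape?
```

Input: (5, 192, 62, 62) -> Output: (5, 192, 62, 62)

Answer: (5, 192, 62, 62)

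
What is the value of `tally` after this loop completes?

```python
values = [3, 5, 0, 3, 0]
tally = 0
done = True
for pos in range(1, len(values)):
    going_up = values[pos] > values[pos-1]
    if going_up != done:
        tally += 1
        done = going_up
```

Count direction changes in [3, 5, 0, 3, 0]
`tally` takes the values: 0 → 1 → 2 → 3

Answer: 3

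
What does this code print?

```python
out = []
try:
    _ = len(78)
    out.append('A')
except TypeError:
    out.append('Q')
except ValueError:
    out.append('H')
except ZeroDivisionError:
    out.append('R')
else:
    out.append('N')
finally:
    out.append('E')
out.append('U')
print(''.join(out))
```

Execution trace: 'Q' (except TypeError) → 'E' (finally) → 'U' (after the try/except). Output: QEU

Answer: QEU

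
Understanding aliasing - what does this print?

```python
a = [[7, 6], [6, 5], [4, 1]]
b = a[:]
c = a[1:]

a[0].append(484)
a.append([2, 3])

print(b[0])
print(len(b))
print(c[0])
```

Key concept: slice with nested mutation.
Step by step:
`a = [[7, 6], [6, 5], [4, 1]]` → a = [[7, 6], [6, 5], [4, 1]]
`b = a[:]` → b = [[7, 6], [6, 5], [4, 1]]
`c = a[1:]` → c = [[6, 5], [4, 1]]
`a[0].append(484)` → a = [[7, 6, 484], [6, 5], [4, 1]]; b = [[7, 6, 484], [6, 5], [4, 1]]
`a.append([2, 3])` → a = [[7, 6, 484], [6, 5], [4, 1], [2, 3]]
`print(b[0])` → prints [7, 6, 484]
`print(len(b))` → prints 3
`print(c[0])` → prints [6, 5]

Answer:
[7, 6, 484]
3
[6, 5]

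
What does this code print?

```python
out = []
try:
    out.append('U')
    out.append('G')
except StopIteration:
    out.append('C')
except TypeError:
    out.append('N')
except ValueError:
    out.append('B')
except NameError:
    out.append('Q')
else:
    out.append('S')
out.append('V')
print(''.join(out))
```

Execution trace: 'U' (try body) → 'G' (try body, no exception) → 'S' (else) → 'V' (after the try/except). Output: UGSV

Answer: UGSV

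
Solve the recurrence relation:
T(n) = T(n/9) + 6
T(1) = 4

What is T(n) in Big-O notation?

Each step divides n by 9 and adds 6. After log_9(n) steps we reach T(1)=4. So T(n) = 6·log_9(n) + 4 = O(log n).

Answer: O(log n)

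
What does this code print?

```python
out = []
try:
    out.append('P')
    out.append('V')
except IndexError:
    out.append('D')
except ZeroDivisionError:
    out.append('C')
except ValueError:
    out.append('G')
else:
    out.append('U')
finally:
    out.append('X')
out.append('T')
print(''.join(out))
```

Execution trace: 'P' (try body) → 'V' (try body, no exception) → 'U' (else) → 'X' (finally) → 'T' (after the try/except). Output: PVUXT

Answer: PVUXT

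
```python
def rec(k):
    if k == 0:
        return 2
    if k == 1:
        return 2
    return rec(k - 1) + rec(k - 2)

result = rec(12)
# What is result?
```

Build up from base cases: rec(0)=2, rec(1)=2, rec(2)=4, rec(3)=6, rec(4)=10, rec(5)=16, rec(6)=26, ..., rec(12)=466

Answer: 466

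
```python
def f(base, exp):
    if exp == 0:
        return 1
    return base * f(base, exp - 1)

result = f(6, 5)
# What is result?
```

f(6, 5) = 6 * 6 * 6 * 6 * 6 = 7776

Answer: 7776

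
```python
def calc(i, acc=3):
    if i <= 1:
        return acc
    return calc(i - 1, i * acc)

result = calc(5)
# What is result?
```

Accumulator trace (n, acc): (5, 3) -> (4, 15) -> (3, 60) -> (2, 180) -> (1, 360) -> return 360

Answer: 360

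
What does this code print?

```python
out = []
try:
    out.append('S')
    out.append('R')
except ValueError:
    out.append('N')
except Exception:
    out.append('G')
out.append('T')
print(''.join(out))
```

Execution trace: 'S' (try body) → 'R' (try body, no exception) → 'T' (after the try/except). Output: SRT

Answer: SRT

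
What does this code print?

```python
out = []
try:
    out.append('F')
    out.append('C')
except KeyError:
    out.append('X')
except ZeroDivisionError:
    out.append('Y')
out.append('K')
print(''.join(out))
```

Execution trace: 'F' (try body) → 'C' (try body, no exception) → 'K' (after the try/except). Output: FCK

Answer: FCK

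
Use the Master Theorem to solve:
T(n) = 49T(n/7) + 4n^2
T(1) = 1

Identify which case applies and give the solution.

a=49, b=7, f(n)=4n^2. log_7(49) = 2. Since c=2 = 2, Case 2 applies: T(n) = Θ(n^log_b(a) · log n) = O(n^2 log n).

Answer: O(n^2 log n) - Case 2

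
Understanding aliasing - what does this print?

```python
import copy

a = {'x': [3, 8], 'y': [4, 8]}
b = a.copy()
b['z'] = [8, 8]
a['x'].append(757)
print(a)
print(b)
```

Key concept: shallow copy of dict with mutable values.
Step by step:
`a = {'x': [3, 8], 'y': [4, 8]}` → a = {'x': [3, 8], 'y': [4, 8]}
`b = a.copy()` → b = {'x': [3, 8], 'y': [4, 8]}
`b['z'] = [8, 8]` → b = {'x': [3, 8], 'y': [4, 8], 'z': [8, 8]}
`a['x'].append(757)` → a = {'x': [3, 8, 757], 'y': [4, 8]}; b = {'x': [3, 8, 757], 'y': [4, 8], 'z': [8, 8]}
`print(a)` → prints {'x': [3, 8, 757], 'y': [4, 8]}
`print(b)` → prints {'x': [3, 8, 757], 'y': [4, 8], 'z': [8, 8]}

Answer:
{'x': [3, 8, 757], 'y': [4, 8]}
{'x': [3, 8, 757], 'y': [4, 8], 'z': [8, 8]}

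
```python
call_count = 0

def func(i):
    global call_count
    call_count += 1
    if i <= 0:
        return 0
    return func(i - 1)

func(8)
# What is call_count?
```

Linear recursion stepping by 1: 9 calls from i=8 down to ≤0.

Answer: 9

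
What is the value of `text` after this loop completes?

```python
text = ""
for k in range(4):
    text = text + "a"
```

Repeat 'a' 4 times
`text` takes the values: "" → "a" → "aa" → "aaa" → "aaaa"

Answer: "aaaa"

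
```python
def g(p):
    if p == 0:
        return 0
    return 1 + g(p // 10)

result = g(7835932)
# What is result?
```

Count of digits of 7835932: 7

Answer: 7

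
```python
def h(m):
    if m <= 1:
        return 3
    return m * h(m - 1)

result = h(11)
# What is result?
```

h(11) = 11 * 10 * 9 * 8 * 7 * 6 * 5 * 4 * 3 * 2 * 3 = 119750400

Answer: 119750400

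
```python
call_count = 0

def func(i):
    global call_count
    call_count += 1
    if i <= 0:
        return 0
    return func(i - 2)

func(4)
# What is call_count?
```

Linear recursion stepping by 2: 3 calls from i=4 down to ≤0.

Answer: 3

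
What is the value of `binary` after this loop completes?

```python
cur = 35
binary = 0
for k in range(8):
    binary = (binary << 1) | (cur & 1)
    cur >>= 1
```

Reverse lowest 8 bits of 35
`binary` takes the values: 0 → 1 → 3 → 6 → 12 → 24 → 49 → 98 → 196

Answer: 196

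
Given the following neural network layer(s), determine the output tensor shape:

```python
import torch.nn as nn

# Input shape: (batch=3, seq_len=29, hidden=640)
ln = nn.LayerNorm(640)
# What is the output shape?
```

Input: (3, 29, 640) -> Output: (3, 29, 640)

Answer: (3, 29, 640)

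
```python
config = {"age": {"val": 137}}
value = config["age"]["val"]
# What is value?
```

Trace:
`config = {"age": {"val": 137}}` → config = {'age': {'val': 137}}
`value = config["age"]["val"]` → value = 137
So value = 137

Answer: 137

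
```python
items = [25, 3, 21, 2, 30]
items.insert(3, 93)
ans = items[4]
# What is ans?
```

Trace:
`items = [25, 3, 21, 2, 30]` → items = [25, 3, 21, 2, 30]
`items.insert(3, 93)` → items = [25, 3, 21, 93, 2, 30]
`ans = items[4]` → ans = 2
So ans = 2

Answer: 2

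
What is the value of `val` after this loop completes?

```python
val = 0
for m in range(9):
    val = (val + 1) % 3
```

Increment mod 3, 9 times = 0
`val` takes the values: 0 → 1 → 2 → 0 → 1 → 2 → 0 → 1 → 2 → 0

Answer: 0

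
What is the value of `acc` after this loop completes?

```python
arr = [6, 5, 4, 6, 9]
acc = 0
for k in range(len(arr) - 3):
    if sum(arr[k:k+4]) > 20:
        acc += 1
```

Count windows with sum > 20
`acc` takes the values: 0 → 1 → 2

Answer: 2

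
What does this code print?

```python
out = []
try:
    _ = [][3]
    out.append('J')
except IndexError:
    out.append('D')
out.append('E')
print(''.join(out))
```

Execution trace: 'D' (except IndexError) → 'E' (after the try/except). Output: DE

Answer: DE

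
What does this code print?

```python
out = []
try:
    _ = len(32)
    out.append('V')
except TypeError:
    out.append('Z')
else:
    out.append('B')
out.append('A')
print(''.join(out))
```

Execution trace: 'Z' (except TypeError) → 'A' (after the try/except). Output: ZA

Answer: ZA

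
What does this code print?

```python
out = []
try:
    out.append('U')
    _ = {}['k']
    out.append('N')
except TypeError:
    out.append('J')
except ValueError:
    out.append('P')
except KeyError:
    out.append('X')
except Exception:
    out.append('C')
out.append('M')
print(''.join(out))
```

Execution trace: 'U' (try body) → 'X' (except KeyError) → 'M' (after the try/except). Output: UXM

Answer: UXM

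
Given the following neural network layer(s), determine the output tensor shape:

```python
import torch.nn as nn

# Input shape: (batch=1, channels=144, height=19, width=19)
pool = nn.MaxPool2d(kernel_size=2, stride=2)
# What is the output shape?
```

Input: (1, 144, 19, 19) -> Output: (1, 144, 9, 9)

Answer: (1, 144, 9, 9)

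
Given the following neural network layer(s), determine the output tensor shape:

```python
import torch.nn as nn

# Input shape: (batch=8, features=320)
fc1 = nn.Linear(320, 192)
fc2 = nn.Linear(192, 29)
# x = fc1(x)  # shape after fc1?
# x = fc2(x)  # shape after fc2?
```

Input: (8, 320) -> after fc1: (8, 192) -> Output: (8, 29)

Answer: (8, 29)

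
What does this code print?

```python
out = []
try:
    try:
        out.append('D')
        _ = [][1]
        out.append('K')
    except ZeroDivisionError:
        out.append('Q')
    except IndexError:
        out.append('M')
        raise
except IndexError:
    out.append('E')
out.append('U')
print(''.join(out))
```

Execution trace: 'D' (inner try body) → 'M' (inner except IndexError) → 'E' (outer except IndexError) → 'U' (after the try/except). Output: DMEU

Answer: DMEU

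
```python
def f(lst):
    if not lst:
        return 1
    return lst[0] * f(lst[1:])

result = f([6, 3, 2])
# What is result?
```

Product over [6, 3, 2] = 6 * 3 * 2 = 36

Answer: 36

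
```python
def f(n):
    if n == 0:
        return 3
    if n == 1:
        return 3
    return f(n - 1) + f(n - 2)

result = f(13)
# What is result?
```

Build up from base cases: f(0)=3, f(1)=3, f(2)=6, f(3)=9, f(4)=15, f(5)=24, f(6)=39, ..., f(13)=1131

Answer: 1131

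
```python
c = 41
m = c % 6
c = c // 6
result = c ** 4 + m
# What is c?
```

Trace:
`c = 41` → c = 41
`m = c % 6` → m = 5
`c = c // 6` → c = 6
`result = c ** 4 + m` → result = 1301
So c = 6

Answer: 6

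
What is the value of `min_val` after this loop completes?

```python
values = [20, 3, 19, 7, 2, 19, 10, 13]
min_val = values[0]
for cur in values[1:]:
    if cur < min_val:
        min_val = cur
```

Minimum of [20, 3, 19, 7, 2, 19, 10, 13]
`min_val` takes the values: 20 → 3 → 2

Answer: 2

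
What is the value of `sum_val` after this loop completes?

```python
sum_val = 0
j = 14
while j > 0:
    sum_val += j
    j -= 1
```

Sum 14 down to 1
`sum_val` takes the values: 0 → 14 → 27 → 39 → 50 → 60 → 69 → 77 → 84 → 90 → 95 → 99 → 102 → 104 → 105

Answer: 105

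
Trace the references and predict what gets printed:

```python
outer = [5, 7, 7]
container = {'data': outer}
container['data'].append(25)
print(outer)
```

Key concept: dict holds reference to list.
Step by step:
`outer = [5, 7, 7]` → outer = [5, 7, 7]
`container = {'data': outer}` → container = {'data': [5, 7, 7]}
`container['data'].append(25)` → outer = [5, 7, 7, 25]; container = {'data': [5, 7, 7, 25]}
`print(outer)` → prints [5, 7, 7, 25]

Answer: [5, 7, 7, 25]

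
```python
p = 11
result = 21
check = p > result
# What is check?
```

Trace:
`p = 11` → p = 11
`result = 21` → result = 21
`check = p > result` → check = False
So check = False

Answer: False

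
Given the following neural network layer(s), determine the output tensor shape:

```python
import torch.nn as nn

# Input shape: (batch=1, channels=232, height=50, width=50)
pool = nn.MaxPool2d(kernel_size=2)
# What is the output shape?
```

Input: (1, 232, 50, 50) -> Output: (1, 232, 25, 25)

Answer: (1, 232, 25, 25)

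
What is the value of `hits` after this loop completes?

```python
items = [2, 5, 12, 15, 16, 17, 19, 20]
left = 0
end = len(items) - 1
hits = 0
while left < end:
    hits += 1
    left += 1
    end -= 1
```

Iterations until pointers meet (list length 8)
`hits` takes the values: 0 → 1 → 2 → 3 → 4

Answer: 4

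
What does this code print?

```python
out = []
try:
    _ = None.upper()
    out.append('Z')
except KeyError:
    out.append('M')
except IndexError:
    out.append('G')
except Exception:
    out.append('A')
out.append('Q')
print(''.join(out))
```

Execution trace: 'A' (except Exception) → 'Q' (after the try/except). Output: AQ

Answer: AQ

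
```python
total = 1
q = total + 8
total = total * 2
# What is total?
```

Trace:
`total = 1` → total = 1
`q = total + 8` → q = 9
`total = total * 2` → total = 2
So total = 2

Answer: 2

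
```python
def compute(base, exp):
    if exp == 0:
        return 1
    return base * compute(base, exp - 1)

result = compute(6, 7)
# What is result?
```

compute(6, 7) = 6 * 6 * 6 * 6 * 6 * 6 * 6 = 279936

Answer: 279936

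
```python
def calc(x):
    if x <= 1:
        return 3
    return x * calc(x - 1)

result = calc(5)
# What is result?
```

calc(5) = 5 * 4 * 3 * 2 * 3 = 360

Answer: 360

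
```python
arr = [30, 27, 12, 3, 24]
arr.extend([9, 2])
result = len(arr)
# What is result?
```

Trace:
`arr = [30, 27, 12, 3, 24]` → arr = [30, 27, 12, 3, 24]
`arr.extend([9, 2])` → arr = [30, 27, 12, 3, 24, 9, 2]
`result = len(arr)` → result = 7
So result = 7

Answer: 7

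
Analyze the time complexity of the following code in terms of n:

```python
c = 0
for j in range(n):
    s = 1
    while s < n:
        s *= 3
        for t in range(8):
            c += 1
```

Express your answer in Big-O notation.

Each loop level contributes: n × log n × 1. Multiplying the contributions gives O(n log n).

Answer: O(n log n)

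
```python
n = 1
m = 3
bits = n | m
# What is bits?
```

Trace:
`n = 1` → n = 1
`m = 3` → m = 3
`bits = n | m` → bits = 3
So bits = 3

Answer: 3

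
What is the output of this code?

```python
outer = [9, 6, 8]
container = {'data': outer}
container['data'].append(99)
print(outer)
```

Key concept: dict holds reference to list.
Step by step:
`outer = [9, 6, 8]` → outer = [9, 6, 8]
`container = {'data': outer}` → container = {'data': [9, 6, 8]}
`container['data'].append(99)` → outer = [9, 6, 8, 99]; container = {'data': [9, 6, 8, 99]}
`print(outer)` → prints [9, 6, 8, 99]

Answer: [9, 6, 8, 99]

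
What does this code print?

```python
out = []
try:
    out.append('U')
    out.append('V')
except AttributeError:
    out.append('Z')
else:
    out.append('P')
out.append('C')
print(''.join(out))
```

Execution trace: 'U' (try body) → 'V' (try body, no exception) → 'P' (else) → 'C' (after the try/except). Output: UVPC

Answer: UVPC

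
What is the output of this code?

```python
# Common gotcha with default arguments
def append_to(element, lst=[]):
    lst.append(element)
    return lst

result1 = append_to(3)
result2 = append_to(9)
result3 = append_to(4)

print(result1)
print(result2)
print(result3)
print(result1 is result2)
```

Key concept: mutable default argument gotcha.
Step by step:
`result1 = append_to(3)` → result1 = [3]
`result2 = append_to(9)` → result1 = [3, 9] (same object as result2); result2 = [3, 9] (same object as result1)
`result3 = append_to(4)` → result1 = [3, 9, 4] (same object as result2, result3); result2 = [3, 9, 4] (same object as result1, result3); result3 = [3, 9, 4] (same object as result1, result2)
`print(result1)` → prints [3, 9, 4]
`print(result2)` → prints [3, 9, 4]
`print(result3)` → prints [3, 9, 4]
`print(result1 is result2)` → prints True

Answer:
[3, 9, 4]
[3, 9, 4]
[3, 9, 4]
True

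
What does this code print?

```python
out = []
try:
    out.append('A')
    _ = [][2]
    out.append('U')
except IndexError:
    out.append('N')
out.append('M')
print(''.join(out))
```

Execution trace: 'A' (try body) → 'N' (except IndexError) → 'M' (after the try/except). Output: ANM

Answer: ANM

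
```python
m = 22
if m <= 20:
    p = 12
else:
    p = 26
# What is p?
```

Trace:
`m = 22` → m = 22
`if m <= 20: ...` → m <= 20 is False, take else branch → p = 26
So p = 26

Answer: 26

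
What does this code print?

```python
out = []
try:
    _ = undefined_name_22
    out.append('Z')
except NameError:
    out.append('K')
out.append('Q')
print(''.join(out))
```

Execution trace: 'K' (except NameError) → 'Q' (after the try/except). Output: KQ

Answer: KQ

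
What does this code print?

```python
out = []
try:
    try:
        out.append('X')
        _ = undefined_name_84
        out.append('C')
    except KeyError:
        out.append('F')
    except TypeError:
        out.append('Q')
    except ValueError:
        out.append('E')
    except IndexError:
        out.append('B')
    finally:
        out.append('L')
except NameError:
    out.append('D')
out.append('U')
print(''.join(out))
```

Execution trace: 'X' (try body) → 'L' (finally) → 'D' (outer except NameError) → 'U' (after the try/except). Output: XLDU

Answer: XLDU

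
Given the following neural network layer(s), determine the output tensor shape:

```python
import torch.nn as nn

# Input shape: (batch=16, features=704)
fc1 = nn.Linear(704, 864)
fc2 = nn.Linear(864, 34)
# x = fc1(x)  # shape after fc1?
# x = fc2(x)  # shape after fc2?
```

Input: (16, 704) -> after fc1: (16, 864) -> Output: (16, 34)

Answer: (16, 34)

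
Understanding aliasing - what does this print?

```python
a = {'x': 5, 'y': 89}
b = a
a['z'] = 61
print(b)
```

Key concept: dict aliasing.
Step by step:
`a = {'x': 5, 'y': 89}` → a = {'x': 5, 'y': 89}
`b = a` → b = {'x': 5, 'y': 89} (same object as a)
`a['z'] = 61` → a = {'x': 5, 'y': 89, 'z': 61} (same object as b); b = {'x': 5, 'y': 89, 'z': 61} (same object as a)
`print(b)` → prints {'x': 5, 'y': 89, 'z': 61}

Answer: {'x': 5, 'y': 89, 'z': 61}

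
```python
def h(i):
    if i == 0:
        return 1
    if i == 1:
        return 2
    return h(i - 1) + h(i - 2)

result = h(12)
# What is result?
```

Build up from base cases: h(0)=1, h(1)=2, h(2)=3, h(3)=5, h(4)=8, h(5)=13, h(6)=21, ..., h(12)=377

Answer: 377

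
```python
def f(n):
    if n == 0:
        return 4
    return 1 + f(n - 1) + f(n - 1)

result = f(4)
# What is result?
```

f(n) = 1 + 2·f(n-1), f(0)=4. Closed form: (4+1)·2^4 - 1 = 79.

Answer: 79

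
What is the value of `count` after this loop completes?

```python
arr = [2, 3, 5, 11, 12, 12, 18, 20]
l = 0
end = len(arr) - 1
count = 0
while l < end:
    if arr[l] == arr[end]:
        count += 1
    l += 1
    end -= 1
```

Count matching pairs from ends
`count` takes the values: 0

Answer: 0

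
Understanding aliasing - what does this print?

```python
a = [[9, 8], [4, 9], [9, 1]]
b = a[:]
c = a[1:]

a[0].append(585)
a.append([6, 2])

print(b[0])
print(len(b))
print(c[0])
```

Key concept: slice with nested mutation.
Step by step:
`a = [[9, 8], [4, 9], [9, 1]]` → a = [[9, 8], [4, 9], [9, 1]]
`b = a[:]` → b = [[9, 8], [4, 9], [9, 1]]
`c = a[1:]` → c = [[4, 9], [9, 1]]
`a[0].append(585)` → a = [[9, 8, 585], [4, 9], [9, 1]]; b = [[9, 8, 585], [4, 9], [9, 1]]
`a.append([6, 2])` → a = [[9, 8, 585], [4, 9], [9, 1], [6, 2]]
`print(b[0])` → prints [9, 8, 585]
`print(len(b))` → prints 3
`print(c[0])` → prints [4, 9]

Answer:
[9, 8, 585]
3
[4, 9]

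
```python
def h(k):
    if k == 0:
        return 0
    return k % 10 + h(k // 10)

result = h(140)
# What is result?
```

Sum of digits of 140: 0 + 4 + 1 = 5

Answer: 5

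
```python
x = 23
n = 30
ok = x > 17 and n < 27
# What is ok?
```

Trace:
`x = 23` → x = 23
`n = 30` → n = 30
`ok = x > 17 and n < 27` → ok = False
So ok = False

Answer: False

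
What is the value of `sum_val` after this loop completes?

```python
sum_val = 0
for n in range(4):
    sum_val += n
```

Sum of 0 to 3 = 6
`sum_val` takes the values: 0 → 1 → 3 → 6

Answer: 6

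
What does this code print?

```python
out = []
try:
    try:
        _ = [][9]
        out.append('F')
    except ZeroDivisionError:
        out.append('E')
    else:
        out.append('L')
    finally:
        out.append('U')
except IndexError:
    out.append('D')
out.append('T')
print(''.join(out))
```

Execution trace: 'U' (finally) → 'D' (outer except IndexError) → 'T' (after the try/except). Output: UDT

Answer: UDT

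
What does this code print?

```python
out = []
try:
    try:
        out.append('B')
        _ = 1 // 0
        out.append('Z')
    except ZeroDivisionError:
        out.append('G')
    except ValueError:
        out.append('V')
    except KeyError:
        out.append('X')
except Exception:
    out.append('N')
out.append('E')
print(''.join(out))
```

Execution trace: 'B' (inner try body) → 'G' (inner except ZeroDivisionError) → 'E' (after the try/except). Output: BGE

Answer: BGE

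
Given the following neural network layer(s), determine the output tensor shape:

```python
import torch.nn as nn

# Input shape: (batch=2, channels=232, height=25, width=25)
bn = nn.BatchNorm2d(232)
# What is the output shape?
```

Input: (2, 232, 25, 25) -> Output: (2, 232, 25, 25)

Answer: (2, 232, 25, 25)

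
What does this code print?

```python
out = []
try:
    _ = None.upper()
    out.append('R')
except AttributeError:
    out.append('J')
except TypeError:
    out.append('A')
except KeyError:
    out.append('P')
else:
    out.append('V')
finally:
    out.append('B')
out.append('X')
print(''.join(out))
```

Execution trace: 'J' (except AttributeError) → 'B' (finally) → 'X' (after the try/except). Output: JBX

Answer: JBX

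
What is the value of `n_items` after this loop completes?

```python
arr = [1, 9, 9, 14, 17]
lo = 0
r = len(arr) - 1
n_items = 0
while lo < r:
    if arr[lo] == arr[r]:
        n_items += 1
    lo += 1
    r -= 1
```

Count matching pairs from ends
`n_items` takes the values: 0

Answer: 0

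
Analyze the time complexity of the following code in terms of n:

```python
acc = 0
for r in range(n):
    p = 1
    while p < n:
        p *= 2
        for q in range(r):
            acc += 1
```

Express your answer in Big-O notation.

Each loop level contributes: n × log n × n. Multiplying the contributions gives O(n^2 log n).

Answer: O(n^2 log n)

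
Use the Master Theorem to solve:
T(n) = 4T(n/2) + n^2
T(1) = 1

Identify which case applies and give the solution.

a=4, b=2, f(n)=n^2. log_2(4) = 2. Since c=2 = 2, Case 2 applies: T(n) = Θ(n^log_b(a) · log n) = O(n^2 log n).

Answer: O(n^2 log n) - Case 2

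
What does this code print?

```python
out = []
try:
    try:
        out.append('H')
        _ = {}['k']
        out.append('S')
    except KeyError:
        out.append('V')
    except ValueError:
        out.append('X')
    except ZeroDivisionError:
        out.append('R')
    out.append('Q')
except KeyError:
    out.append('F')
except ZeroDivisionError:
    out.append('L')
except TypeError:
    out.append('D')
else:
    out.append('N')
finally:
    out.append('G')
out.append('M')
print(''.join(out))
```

Execution trace: 'H' (inner try body) → 'V' (inner except KeyError) → 'Q' (try body, no exception) → 'N' (else) → 'G' (finally) → 'M' (after the try/except). Output: HVQNGM

Answer: HVQNGM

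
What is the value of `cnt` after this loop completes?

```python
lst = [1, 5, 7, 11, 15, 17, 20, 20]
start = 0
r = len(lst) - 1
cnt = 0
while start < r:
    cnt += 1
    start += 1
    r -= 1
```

Iterations until pointers meet (list length 8)
`cnt` takes the values: 0 → 1 → 2 → 3 → 4

Answer: 4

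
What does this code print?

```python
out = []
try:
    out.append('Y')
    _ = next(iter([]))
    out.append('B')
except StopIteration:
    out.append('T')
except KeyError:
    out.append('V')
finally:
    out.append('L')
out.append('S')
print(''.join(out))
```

Execution trace: 'Y' (try body) → 'T' (except StopIteration) → 'L' (finally) → 'S' (after the try/except). Output: YTLS

Answer: YTLS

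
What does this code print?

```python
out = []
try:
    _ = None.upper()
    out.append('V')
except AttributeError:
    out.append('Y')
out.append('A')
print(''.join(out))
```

Execution trace: 'Y' (except AttributeError) → 'A' (after the try/except). Output: YA

Answer: YA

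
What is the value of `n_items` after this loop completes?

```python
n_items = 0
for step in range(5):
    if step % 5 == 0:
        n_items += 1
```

Count numbers divisible by 5 in range(5)
`n_items` takes the values: 0 → 1

Answer: 1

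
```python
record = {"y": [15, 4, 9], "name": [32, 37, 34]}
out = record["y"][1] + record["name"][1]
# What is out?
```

Trace:
`record = {"y": [15, 4, 9], "name": [32, 37, 34]}` → record = {'y': [15, 4, 9], 'name': [32, 37, 34]}
`out = record["y"][1] + record["name"][1]` → out = 41
So out = 41

Answer: 41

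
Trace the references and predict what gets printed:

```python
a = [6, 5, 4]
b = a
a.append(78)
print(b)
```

Key concept: basic list aliasing.
Step by step:
`a = [6, 5, 4]` → a = [6, 5, 4]
`b = a` → b = [6, 5, 4] (same object as a)
`a.append(78)` → a = [6, 5, 4, 78] (same object as b); b = [6, 5, 4, 78] (same object as a)
`print(b)` → prints [6, 5, 4, 78]

Answer: [6, 5, 4, 78]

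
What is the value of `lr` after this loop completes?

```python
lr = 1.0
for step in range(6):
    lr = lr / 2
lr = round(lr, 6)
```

Halving LR 6 times: 1 / 2^6
`lr` takes the values: 1.0 → 0.5 → 0.25 → 0.125 → 0.0625 → 0.03125 → 0.015625

Answer: 0.015625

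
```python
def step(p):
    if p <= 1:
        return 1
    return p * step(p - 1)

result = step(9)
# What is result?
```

step(9) = 9 * 8 * 7 * 6 * 5 * 4 * 3 * 2 * 1 = 362880

Answer: 362880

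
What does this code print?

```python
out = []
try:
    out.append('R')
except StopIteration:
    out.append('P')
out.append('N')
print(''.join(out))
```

Execution trace: 'R' (try body, no exception) → 'N' (after the try/except). Output: RN

Answer: RN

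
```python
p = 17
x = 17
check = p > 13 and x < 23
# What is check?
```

Trace:
`p = 17` → p = 17
`x = 17` → x = 17
`check = p > 13 and x < 23` → check = True
So check = True

Answer: True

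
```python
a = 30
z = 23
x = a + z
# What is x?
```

Trace:
`a = 30` → a = 30
`z = 23` → z = 23
`x = a + z` → x = 53
So x = 53

Answer: 53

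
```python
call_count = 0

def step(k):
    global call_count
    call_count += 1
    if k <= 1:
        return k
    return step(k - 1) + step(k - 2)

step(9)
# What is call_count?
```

Calls(k) = 1 + Calls(k-1) + Calls(k-2); Calls(0)=Calls(1)=1. For k=9 this gives 109.

Answer: 109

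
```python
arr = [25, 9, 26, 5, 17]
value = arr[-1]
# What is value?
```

Trace:
`arr = [25, 9, 26, 5, 17]` → arr = [25, 9, 26, 5, 17]
`value = arr[-1]` → value = 17
So value = 17

Answer: 17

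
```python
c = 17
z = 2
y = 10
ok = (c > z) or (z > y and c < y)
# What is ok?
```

Trace:
`c = 17` → c = 17
`z = 2` → z = 2
`y = 10` → y = 10
`ok = (c > z) or (z > y and c < y)` → ok = True
So ok = True

Answer: True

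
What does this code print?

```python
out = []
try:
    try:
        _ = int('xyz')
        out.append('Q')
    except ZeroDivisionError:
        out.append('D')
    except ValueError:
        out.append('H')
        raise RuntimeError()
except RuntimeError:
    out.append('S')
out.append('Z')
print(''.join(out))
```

Execution trace: 'H' (except ValueError) → 'S' (outer except RuntimeError) → 'Z' (after the try/except). Output: HSZ

Answer: HSZ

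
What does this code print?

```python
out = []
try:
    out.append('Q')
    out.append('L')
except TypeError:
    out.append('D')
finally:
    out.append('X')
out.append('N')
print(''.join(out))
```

Execution trace: 'Q' (try body) → 'L' (try body, no exception) → 'X' (finally) → 'N' (after the try/except). Output: QLXN

Answer: QLXN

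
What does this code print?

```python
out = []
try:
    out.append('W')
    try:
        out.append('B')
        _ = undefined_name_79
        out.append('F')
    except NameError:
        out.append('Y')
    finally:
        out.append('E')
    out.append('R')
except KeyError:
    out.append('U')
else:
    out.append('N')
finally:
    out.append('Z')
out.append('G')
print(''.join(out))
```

Execution trace: 'W' (try body) → 'B' (inner try body) → 'Y' (inner except NameError) → 'E' (inner finally) → 'R' (try body, no exception) → 'N' (else) → 'Z' (finally) → 'G' (after the try/except). Output: WBYERNZG

Answer: WBYERNZG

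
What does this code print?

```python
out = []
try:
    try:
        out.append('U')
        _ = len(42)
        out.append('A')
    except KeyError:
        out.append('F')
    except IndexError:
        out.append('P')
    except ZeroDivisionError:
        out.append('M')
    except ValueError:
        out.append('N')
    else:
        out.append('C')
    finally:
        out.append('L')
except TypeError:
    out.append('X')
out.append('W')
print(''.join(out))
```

Execution trace: 'U' (try body) → 'L' (finally) → 'X' (outer except TypeError) → 'W' (after the try/except). Output: ULXW

Answer: ULXW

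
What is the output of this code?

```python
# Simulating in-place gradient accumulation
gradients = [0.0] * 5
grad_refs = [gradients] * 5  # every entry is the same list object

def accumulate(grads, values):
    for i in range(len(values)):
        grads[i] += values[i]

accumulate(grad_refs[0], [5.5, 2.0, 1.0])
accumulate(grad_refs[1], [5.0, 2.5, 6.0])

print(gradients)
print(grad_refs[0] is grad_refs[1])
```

Key concept: gradient accumulation aliasing.
Step by step:
`gradients = [0.0] * 5` → gradients = [0.0, 0.0, 0.0, 0.0, 0.0]
`grad_refs = [gradients] * 5` → grad_refs = [[0.0, 0.0, 0.0, 0.0, 0.0], [0.0, 0.0, 0.0, 0.0, 0.0], [0.0, 0.0, 0.0, 0.0, 0.0], [0.0, 0.0, 0.0, 0.0, 0.0], [0.0, 0.0, 0.0, 0.0, 0.0]]
`accumulate(grad_refs[0], [5.5, 2.0, 1.0])` → gradients = [5.5, 2.0, 1.0, 0.0, 0.0]; grad_refs = [[5.5, 2.0, 1.0, 0.0, 0.0], [5.5, 2.0, 1.0, 0.0, 0.0], [5.5, 2.0, 1.0, 0.0, 0.0], [5.5, 2.0, 1.0, 0.0, 0.0], [5.5, 2.0, 1.0, 0.0, 0.0]]
`accumulate(grad_refs[1], [5.0, 2.5, 6.0])` → gradients = [10.5, 4.5, 7.0, 0.0, 0.0]; grad_refs = [[10.5, 4.5, 7.0, 0.0, 0.0], [10.5, 4.5, 7.0, 0.0, 0.0], [10.5, 4.5, 7.0, 0.0, 0.0], [10.5, 4.5, 7.0, 0.0, 0.0], [10.5, 4.5, 7.0, 0.0, 0.0]]
`print(gradients)` → prints [10.5, 4.5, 7.0, 0.0, 0.0]
`print(grad_refs[0] is grad_refs[1])` → prints True

Answer:
[10.5, 4.5, 7.0, 0.0, 0.0]
True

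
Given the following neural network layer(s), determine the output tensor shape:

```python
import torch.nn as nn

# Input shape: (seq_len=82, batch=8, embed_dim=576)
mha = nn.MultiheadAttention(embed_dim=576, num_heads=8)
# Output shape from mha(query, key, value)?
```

Input: (82, 8, 576) -> Output: (82, 8, 576)

Answer: (82, 8, 576)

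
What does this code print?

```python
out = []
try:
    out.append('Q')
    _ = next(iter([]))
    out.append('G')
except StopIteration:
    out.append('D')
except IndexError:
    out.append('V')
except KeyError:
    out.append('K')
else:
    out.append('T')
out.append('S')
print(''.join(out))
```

Execution trace: 'Q' (try body) → 'D' (except StopIteration) → 'S' (after the try/except). Output: QDS

Answer: QDS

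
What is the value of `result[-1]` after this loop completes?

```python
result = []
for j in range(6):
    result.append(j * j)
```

Last element of squares 0 to 5
`result` takes the values: [] → [0] → [0, 1] → [0, 1, 4] → [0, 1, 4, 9] → [0, 1, 4, 9, 16] → [0, 1, 4, 9, 16, 25]
So `result[-1]` = 25

Answer: 25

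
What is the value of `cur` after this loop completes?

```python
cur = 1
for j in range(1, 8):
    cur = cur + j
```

Start at 1, add 1 through 7
`cur` takes the values: 1 → 2 → 4 → 7 → 11 → 16 → 22 → 29

Answer: 29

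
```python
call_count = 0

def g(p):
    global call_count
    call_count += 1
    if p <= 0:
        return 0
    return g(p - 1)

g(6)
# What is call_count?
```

Linear recursion stepping by 1: 7 calls from p=6 down to ≤0.

Answer: 7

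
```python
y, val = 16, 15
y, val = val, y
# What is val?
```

Trace:
`y, val = 16, 15` → y = 16; val = 15
`y, val = val, y` → y = 15; val = 16
So val = 16

Answer: 16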